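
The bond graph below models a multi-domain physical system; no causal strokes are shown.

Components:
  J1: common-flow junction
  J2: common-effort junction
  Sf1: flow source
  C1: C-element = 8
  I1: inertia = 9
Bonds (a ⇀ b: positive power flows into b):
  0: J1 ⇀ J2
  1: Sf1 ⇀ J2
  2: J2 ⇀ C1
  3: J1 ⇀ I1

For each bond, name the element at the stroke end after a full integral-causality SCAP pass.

bond 1 |Sf1  (Sf1 (Sf) sets flow on bond)
bond 2 |J2  (C1 integral (e out))
bond 0 |J1  (common-e at J2 fixed by 2)
bond 3 |I1  (only one flow-in slot at J1)

bond 0 →J1
bond 1 →Sf1
bond 2 →J2
bond 3 →I1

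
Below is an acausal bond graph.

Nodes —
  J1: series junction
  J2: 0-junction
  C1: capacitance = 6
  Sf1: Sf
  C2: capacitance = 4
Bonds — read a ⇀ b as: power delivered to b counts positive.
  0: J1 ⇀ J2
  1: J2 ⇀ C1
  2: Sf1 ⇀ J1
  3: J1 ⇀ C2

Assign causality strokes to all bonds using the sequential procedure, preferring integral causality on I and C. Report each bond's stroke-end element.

#2 stroke→Sf1  (source Sf1 imposes f)
#0 stroke→J1  (J1 flow already set via bond 2)
#3 stroke→J1  (J1: bond 2 brought flow, rest push out)
#1 stroke→J2  (J2: last free bond brings effort in)

β0 stroke→J1
β1 stroke→J2
β2 stroke→Sf1
β3 stroke→J1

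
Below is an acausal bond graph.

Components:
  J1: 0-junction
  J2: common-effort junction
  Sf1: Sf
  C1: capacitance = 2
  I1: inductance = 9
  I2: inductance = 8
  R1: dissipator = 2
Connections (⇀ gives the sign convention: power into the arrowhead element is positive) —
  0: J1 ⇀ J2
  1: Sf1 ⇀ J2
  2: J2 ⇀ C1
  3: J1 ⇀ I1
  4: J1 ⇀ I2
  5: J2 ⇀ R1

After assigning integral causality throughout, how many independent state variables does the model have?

bond 1 →Sf1  (Sf1 (Sf) sets flow on bond)
bond 2 →J2  (C1: C, integral causality)
bond 0 →J1  (J2 effort already set via bond 2)
bond 5 →R1  (J2: bond 2 brought effort, rest push out)
bond 3 →I1  (0-jn J1 has e-setter on 0)
bond 4 →I2  (common-e at J1 fixed by 0)

3  (C1, I1, I2 all integral)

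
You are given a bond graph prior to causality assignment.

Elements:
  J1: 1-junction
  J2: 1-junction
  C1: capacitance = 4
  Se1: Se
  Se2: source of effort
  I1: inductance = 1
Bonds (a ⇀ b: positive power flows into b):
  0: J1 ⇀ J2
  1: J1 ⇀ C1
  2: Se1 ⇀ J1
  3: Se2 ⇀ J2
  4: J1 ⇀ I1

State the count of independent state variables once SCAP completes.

b2 |J1  (Se1: effort source, stroke at far end)
b3 |J2  (Se2 (Se) sets effort on bond)
b0 |J1  (only one flow-in slot at J2)
b1 |J1  (prefer integral on C1)
b4 |I1  (J1 needs exactly one f-in)

2  (C1, I1 all integral)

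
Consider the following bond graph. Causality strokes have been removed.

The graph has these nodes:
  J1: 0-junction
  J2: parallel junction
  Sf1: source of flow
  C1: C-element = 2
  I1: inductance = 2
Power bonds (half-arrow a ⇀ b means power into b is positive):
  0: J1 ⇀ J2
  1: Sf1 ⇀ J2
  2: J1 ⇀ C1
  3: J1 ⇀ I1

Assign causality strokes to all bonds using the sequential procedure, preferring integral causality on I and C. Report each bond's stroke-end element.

#1 →Sf1  (Sf1: flow source, stroke at near end)
#0 →J2  (closing 0-jn rule on J2)
#2 →J1  (C1 outputs effort q/C1)
#3 →I1  (0-jn J1 has e-setter on 2)

b0 stroke→J2
b1 stroke→Sf1
b2 stroke→J1
b3 stroke→I1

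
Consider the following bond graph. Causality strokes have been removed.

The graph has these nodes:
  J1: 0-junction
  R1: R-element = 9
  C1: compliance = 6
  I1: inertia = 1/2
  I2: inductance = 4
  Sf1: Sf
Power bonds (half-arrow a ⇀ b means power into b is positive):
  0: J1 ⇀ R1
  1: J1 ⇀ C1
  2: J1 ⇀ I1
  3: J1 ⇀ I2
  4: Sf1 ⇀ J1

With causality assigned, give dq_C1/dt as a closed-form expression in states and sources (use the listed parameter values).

dq_C1/dt = F_Sf1 - 2*p_I1 - p_I2/4 - q_C1/54

b4 |Sf1  (source Sf1 imposes f)
b1 |J1  (C1 outputs effort q/C1)
b0 |R1  (0-jn J1 has e-setter on 1)
b2 |I1  (J1 effort already set via bond 1)
b3 |I2  (J1: bond 1 brought effort, rest push out)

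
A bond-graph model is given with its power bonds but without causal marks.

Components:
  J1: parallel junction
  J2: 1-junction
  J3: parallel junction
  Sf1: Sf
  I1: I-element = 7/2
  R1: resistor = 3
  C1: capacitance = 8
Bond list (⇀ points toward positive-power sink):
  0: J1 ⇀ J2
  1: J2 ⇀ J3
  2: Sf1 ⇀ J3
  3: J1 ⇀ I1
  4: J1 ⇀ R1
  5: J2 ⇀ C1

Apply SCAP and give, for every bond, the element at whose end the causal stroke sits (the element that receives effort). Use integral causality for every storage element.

bond 0 stroke→J2
bond 1 stroke→J3
bond 2 stroke→Sf1
bond 3 stroke→I1
bond 4 stroke→J1
bond 5 stroke→J2

#2 |Sf1  (Sf1: flow source, stroke at near end)
#1 |J3  (only one effort-in slot at J3)
#0 |J2  (common-f at J2 fixed by 1)
#5 |J2  (1-jn J2 has f-setter on 1)
#3 |I1  (prefer integral on I1)
#4 |J1  (only one effort-in slot at J1)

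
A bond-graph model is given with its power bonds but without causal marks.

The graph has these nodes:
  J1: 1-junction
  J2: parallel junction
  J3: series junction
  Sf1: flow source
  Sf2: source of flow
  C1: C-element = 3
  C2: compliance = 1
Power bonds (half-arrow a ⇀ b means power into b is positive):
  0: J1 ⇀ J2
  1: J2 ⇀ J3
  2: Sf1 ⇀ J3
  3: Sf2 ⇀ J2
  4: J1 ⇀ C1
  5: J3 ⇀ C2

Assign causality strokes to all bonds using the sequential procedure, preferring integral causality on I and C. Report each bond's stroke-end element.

b2 stroke→Sf1  (Sf1 (Sf) sets flow on bond)
b3 stroke→Sf2  (Sf2: flow source, stroke at near end)
b1 stroke→J3  (1-jn J3 has f-setter on 2)
b5 stroke→J3  (J3 flow already set via bond 2)
b0 stroke→J2  (closing 0-jn rule on J2)
b4 stroke→J1  (J1: bond 0 brought flow, rest push out)

bond 0 →J2
bond 1 →J3
bond 2 →Sf1
bond 3 →Sf2
bond 4 →J1
bond 5 →J3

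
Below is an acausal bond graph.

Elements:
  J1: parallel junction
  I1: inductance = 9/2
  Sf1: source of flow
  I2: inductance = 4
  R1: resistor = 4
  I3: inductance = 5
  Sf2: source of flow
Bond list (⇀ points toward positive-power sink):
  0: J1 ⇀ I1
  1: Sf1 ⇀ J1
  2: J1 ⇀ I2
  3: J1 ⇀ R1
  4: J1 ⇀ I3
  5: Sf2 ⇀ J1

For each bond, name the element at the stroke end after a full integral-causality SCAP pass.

bond 0 →I1
bond 1 →Sf1
bond 2 →I2
bond 3 →J1
bond 4 →I3
bond 5 →Sf2

b1 |Sf1  (Sf1 (Sf) sets flow on bond)
b5 |Sf2  (Sf2: flow source, stroke at near end)
b0 |I1  (I1 outputs flow p/I1)
b2 |I2  (I2: I, integral causality)
b4 |I3  (prefer integral on I3)
b3 |J1  (only one effort-in slot at J1)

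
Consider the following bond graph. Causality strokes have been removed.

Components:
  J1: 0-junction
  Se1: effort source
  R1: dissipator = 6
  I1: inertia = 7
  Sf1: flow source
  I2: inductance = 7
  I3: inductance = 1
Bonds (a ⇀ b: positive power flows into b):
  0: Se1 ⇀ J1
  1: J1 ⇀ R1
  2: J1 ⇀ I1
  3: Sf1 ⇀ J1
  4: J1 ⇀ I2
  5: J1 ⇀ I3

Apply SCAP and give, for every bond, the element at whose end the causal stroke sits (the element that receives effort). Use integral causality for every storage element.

b0 →J1
b1 →R1
b2 →I1
b3 →Sf1
b4 →I2
b5 →I3

#0 |J1  (source Se1 imposes e)
#3 |Sf1  (Sf1 fixes flow; stroke at Sf1)
#1 |R1  (0-jn J1 has e-setter on 0)
#2 |I1  (0-jn J1 has e-setter on 0)
#4 |I2  (J1: bond 0 brought effort, rest push out)
#5 |I3  (0-jn J1 has e-setter on 0)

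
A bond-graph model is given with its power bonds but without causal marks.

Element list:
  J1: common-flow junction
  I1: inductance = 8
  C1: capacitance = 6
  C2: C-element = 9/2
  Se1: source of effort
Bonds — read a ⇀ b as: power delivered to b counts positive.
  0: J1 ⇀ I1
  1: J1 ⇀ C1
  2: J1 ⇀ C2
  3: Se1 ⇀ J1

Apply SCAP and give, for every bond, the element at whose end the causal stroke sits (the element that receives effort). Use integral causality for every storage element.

β3 |J1  (Se1 fixes effort; stroke away)
β0 |I1  (I1 integral (f out))
β1 |J1  (1-jn J1 has f-setter on 0)
β2 |J1  (J1 flow already set via bond 0)

β0 stroke at I1
β1 stroke at J1
β2 stroke at J1
β3 stroke at J1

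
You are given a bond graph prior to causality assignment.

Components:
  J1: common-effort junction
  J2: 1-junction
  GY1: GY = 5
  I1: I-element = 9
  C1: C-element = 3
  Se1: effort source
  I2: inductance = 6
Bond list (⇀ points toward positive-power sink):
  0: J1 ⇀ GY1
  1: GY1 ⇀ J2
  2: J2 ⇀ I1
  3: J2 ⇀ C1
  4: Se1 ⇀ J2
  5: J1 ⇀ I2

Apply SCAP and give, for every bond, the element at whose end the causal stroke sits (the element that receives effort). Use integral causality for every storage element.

#0 stroke at J1
#1 stroke at J2
#2 stroke at I1
#3 stroke at J2
#4 stroke at J2
#5 stroke at I2

#4 |J2  (source Se1 imposes e)
#2 |I1  (I1: I, integral causality)
#1 |J2  (J2: bond 2 brought flow, rest push out)
#3 |J2  (1-jn J2 has f-setter on 2)
#0 |J1  (GY1 both-in/both-out from 1)
#5 |I2  (common-e at J1 fixed by 0)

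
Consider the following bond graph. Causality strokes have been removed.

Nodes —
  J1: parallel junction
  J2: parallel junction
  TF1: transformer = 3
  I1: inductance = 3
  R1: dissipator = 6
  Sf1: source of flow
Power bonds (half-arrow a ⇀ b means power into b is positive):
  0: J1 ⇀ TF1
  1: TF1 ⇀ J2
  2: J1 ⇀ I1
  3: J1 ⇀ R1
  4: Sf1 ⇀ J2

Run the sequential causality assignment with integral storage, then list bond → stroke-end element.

b4 →Sf1  (Sf1 fixes flow; stroke at Sf1)
b1 →J2  (J2: last free bond brings effort in)
b0 →TF1  (TF1: transformer flips bond 1)
b2 →I1  (I1: I, integral causality)
b3 →J1  (only one effort-in slot at J1)

b0 →TF1
b1 →J2
b2 →I1
b3 →J1
b4 →Sf1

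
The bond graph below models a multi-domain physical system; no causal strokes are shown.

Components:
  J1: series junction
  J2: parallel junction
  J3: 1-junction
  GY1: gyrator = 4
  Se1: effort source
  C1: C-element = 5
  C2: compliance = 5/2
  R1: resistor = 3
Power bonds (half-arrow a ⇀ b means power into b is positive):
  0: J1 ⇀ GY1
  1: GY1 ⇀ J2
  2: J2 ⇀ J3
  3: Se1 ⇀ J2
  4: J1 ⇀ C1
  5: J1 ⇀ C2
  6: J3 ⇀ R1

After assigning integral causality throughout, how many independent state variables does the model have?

b3 →J2  (source Se1 imposes e)
b1 →GY1  (J2 effort already set via bond 3)
b2 →J3  (0-jn J2 has e-setter on 3)
b6 →R1  (closing 1-jn rule on J3)
b0 →GY1  (through GY1, causality inverts; strokes same side of GY1)
b4 →J1  (common-f at J1 fixed by 0)
b5 →J1  (J1: bond 0 brought flow, rest push out)

2  (C1, C2 all integral)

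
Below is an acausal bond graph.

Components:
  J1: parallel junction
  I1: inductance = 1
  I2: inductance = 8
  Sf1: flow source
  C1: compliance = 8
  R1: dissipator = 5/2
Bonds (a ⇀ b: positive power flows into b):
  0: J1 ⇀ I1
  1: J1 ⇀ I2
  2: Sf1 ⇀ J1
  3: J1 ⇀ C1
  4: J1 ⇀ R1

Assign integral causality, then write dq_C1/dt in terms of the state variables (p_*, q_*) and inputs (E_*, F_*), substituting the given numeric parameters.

b2 stroke at Sf1  (Sf1 fixes flow; stroke at Sf1)
b0 stroke at I1  (I1 integral (f out))
b1 stroke at I2  (I2: I, integral causality)
b3 stroke at J1  (prefer integral on C1)
b4 stroke at R1  (J1 effort already set via bond 3)

dq_C1/dt = F_Sf1 - p_I1 - p_I2/8 - q_C1/20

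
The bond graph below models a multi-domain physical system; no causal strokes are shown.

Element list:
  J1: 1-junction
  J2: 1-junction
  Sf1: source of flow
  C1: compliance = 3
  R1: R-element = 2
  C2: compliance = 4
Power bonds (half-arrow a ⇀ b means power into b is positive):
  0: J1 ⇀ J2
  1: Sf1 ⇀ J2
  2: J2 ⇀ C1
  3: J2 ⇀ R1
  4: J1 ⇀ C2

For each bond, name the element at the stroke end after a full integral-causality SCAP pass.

β0 →J2
β1 →Sf1
β2 →J2
β3 →J2
β4 →J1

bond 1 |Sf1  (Sf1: flow source, stroke at near end)
bond 0 |J2  (1-jn J2 has f-setter on 1)
bond 2 |J2  (J2: bond 1 brought flow, rest push out)
bond 3 |J2  (common-f at J2 fixed by 1)
bond 4 |J1  (J1: bond 0 brought flow, rest push out)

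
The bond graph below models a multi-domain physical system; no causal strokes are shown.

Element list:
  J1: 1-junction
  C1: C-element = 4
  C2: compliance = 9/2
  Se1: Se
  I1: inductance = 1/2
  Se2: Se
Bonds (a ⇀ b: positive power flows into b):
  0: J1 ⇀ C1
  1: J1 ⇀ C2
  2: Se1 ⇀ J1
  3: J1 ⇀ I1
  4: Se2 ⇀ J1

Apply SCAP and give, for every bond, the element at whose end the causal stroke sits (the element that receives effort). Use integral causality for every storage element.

bond 2 →J1  (Se1: effort source, stroke at far end)
bond 4 →J1  (Se2 (Se) sets effort on bond)
bond 0 →J1  (C1 integral (e out))
bond 1 →J1  (prefer integral on C2)
bond 3 →I1  (J1: last free bond brings flow in)

#0 stroke at J1
#1 stroke at J1
#2 stroke at J1
#3 stroke at I1
#4 stroke at J1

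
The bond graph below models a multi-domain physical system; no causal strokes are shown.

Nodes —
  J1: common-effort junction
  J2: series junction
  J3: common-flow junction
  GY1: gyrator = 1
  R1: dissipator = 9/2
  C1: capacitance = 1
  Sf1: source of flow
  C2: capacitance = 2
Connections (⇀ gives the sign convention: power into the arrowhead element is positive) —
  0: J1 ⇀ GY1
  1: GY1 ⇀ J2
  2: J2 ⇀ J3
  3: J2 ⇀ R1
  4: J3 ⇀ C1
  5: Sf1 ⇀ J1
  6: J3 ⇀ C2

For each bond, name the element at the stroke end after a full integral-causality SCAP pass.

#0 |J1
#1 |J2
#2 |J2
#3 |R1
#4 |J3
#5 |Sf1
#6 |J3

b5 stroke→Sf1  (Sf1: flow source, stroke at near end)
b0 stroke→J1  (J1: last free bond brings effort in)
b1 stroke→J2  (GY1: gyrator matches bond 0)
b4 stroke→J3  (C1 outputs effort q/C1)
b6 stroke→J3  (C2 integral (e out))
b2 stroke→J2  (closing 1-jn rule on J3)
b3 stroke→R1  (closing 1-jn rule on J2)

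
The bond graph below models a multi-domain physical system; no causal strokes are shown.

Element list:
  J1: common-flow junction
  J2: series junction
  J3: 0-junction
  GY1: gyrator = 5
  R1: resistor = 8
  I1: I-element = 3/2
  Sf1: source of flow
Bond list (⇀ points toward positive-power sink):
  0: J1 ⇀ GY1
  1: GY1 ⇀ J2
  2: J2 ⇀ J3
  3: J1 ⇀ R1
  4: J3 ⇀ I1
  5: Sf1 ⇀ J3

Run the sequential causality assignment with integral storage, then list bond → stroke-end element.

#5 stroke at Sf1  (Sf1 fixes flow; stroke at Sf1)
#4 stroke at I1  (I1: I, integral causality)
#2 stroke at J3  (J3 needs exactly one e-in)
#1 stroke at J2  (1-jn J2 has f-setter on 2)
#0 stroke at J1  (through GY1, causality inverts; strokes same side of GY1)
#3 stroke at R1  (closing 1-jn rule on J1)

b0 stroke at J1
b1 stroke at J2
b2 stroke at J3
b3 stroke at R1
b4 stroke at I1
b5 stroke at Sf1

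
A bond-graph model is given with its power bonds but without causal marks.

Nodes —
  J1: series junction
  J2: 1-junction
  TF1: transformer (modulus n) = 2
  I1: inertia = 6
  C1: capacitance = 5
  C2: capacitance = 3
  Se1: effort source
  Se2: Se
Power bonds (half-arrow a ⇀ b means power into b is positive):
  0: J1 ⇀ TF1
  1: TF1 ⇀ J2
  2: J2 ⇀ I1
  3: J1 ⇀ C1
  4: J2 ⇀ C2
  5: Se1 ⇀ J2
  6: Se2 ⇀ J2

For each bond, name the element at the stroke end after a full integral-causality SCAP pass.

#0 |TF1
#1 |J2
#2 |I1
#3 |J1
#4 |J2
#5 |J2
#6 |J2

β5 |J2  (Se1 (Se) sets effort on bond)
β6 |J2  (source Se2 imposes e)
β2 |I1  (prefer integral on I1)
β1 |J2  (J2: bond 2 brought flow, rest push out)
β4 |J2  (common-f at J2 fixed by 2)
β0 |TF1  (TF1 one-in-one-out from 1)
β3 |J1  (J1 flow already set via bond 0)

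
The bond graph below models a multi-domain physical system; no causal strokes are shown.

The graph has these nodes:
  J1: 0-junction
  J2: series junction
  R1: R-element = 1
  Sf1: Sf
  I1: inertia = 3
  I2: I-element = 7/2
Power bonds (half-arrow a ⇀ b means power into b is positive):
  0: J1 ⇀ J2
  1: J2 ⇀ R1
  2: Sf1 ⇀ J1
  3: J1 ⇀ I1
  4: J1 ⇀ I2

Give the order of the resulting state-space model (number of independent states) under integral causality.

2  (I1, I2 all integral)

#2 |Sf1  (Sf1 fixes flow; stroke at Sf1)
#3 |I1  (I1 outputs flow p/I1)
#4 |I2  (I2 integral (f out))
#0 |J1  (J1: last free bond brings effort in)
#1 |J2  (J2 flow already set via bond 0)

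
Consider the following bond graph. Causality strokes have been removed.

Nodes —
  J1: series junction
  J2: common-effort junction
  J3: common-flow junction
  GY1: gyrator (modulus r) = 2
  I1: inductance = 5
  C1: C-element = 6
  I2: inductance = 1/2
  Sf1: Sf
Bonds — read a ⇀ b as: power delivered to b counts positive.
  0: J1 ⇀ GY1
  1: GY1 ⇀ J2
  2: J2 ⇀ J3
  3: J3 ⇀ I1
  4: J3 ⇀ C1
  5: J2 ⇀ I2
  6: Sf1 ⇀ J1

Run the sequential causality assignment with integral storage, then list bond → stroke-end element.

b0 stroke at J1
b1 stroke at J2
b2 stroke at J3
b3 stroke at I1
b4 stroke at J3
b5 stroke at I2
b6 stroke at Sf1

β6 stroke→Sf1  (source Sf1 imposes f)
β0 stroke→J1  (common-f at J1 fixed by 6)
β1 stroke→J2  (GY1 both-in/both-out from 0)
β2 stroke→J3  (common-e at J2 fixed by 1)
β5 stroke→I2  (common-e at J2 fixed by 1)
β3 stroke→I1  (I1: I, integral causality)
β4 stroke→J3  (J3 flow already set via bond 3)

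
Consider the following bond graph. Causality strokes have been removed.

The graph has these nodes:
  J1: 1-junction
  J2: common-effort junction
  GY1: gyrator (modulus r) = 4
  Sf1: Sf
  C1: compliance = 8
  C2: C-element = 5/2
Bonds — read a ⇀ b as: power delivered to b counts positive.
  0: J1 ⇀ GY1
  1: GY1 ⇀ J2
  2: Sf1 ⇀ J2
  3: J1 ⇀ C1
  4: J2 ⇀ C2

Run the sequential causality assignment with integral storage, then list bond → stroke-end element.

β0 |GY1
β1 |GY1
β2 |Sf1
β3 |J1
β4 |J2

#2 stroke at Sf1  (source Sf1 imposes f)
#3 stroke at J1  (prefer integral on C1)
#0 stroke at GY1  (J1 needs exactly one f-in)
#1 stroke at GY1  (GY GY1: same side as bond 0)
#4 stroke at J2  (J2 needs exactly one e-in)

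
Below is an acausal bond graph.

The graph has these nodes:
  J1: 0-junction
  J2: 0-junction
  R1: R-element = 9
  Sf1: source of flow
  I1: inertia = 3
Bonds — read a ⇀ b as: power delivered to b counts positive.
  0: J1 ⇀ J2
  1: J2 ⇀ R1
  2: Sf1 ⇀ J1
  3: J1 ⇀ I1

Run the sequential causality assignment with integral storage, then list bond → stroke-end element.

bond 2 →Sf1  (Sf1: flow source, stroke at near end)
bond 3 →I1  (I1 integral (f out))
bond 0 →J1  (J1 needs exactly one e-in)
bond 1 →J2  (closing 0-jn rule on J2)

bond 0 stroke at J1
bond 1 stroke at J2
bond 2 stroke at Sf1
bond 3 stroke at I1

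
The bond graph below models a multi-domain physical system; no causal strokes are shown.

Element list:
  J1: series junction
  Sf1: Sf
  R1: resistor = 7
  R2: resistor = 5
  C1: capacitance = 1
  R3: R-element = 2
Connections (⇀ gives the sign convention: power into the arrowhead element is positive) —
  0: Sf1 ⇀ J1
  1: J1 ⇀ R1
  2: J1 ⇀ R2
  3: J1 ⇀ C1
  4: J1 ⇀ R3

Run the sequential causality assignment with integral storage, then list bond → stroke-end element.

bond 0 stroke at Sf1
bond 1 stroke at J1
bond 2 stroke at J1
bond 3 stroke at J1
bond 4 stroke at J1

β0 stroke at Sf1  (Sf1 (Sf) sets flow on bond)
β1 stroke at J1  (common-f at J1 fixed by 0)
β2 stroke at J1  (J1 flow already set via bond 0)
β3 stroke at J1  (1-jn J1 has f-setter on 0)
β4 stroke at J1  (1-jn J1 has f-setter on 0)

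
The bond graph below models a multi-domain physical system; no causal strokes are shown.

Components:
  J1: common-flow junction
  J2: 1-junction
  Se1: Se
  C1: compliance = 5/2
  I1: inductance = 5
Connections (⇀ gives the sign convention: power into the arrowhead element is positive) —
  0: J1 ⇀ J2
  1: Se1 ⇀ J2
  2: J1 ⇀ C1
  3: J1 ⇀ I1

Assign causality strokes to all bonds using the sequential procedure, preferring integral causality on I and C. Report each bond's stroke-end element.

#1 →J2  (source Se1 imposes e)
#0 →J1  (J2 needs exactly one f-in)
#2 →J1  (prefer integral on C1)
#3 →I1  (only one flow-in slot at J1)

bond 0 stroke→J1
bond 1 stroke→J2
bond 2 stroke→J1
bond 3 stroke→I1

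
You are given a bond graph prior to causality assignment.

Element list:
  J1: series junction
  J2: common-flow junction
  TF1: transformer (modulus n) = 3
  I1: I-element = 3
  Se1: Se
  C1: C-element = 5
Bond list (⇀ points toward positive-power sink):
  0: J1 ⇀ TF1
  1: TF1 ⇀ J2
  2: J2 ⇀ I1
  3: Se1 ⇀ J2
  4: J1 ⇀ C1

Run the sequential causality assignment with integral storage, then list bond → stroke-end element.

#0 |TF1
#1 |J2
#2 |I1
#3 |J2
#4 |J1

bond 3 stroke→J2  (Se1: effort source, stroke at far end)
bond 2 stroke→I1  (I1 outputs flow p/I1)
bond 1 stroke→J2  (1-jn J2 has f-setter on 2)
bond 0 stroke→TF1  (TF1 one-in-one-out from 1)
bond 4 stroke→J1  (J1 flow already set via bond 0)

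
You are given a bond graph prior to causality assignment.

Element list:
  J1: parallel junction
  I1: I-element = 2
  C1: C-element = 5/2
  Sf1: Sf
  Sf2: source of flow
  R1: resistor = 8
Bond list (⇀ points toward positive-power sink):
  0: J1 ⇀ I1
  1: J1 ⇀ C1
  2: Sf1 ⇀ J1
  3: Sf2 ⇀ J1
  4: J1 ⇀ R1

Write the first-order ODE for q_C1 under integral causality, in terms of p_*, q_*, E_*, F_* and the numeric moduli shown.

dq_C1/dt = F_Sf1 + F_Sf2 - p_I1/2 - q_C1/20

b2 →Sf1  (Sf1 fixes flow; stroke at Sf1)
b3 →Sf2  (Sf2 fixes flow; stroke at Sf2)
b0 →I1  (I1 outputs flow p/I1)
b1 →J1  (C1 integral (e out))
b4 →R1  (0-jn J1 has e-setter on 1)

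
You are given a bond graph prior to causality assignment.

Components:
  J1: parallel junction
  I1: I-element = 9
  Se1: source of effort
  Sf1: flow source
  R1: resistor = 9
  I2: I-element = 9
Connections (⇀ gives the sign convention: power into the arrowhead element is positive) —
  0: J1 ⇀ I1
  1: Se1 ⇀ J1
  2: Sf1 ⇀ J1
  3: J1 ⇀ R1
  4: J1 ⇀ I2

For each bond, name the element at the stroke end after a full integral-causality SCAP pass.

bond 0 →I1
bond 1 →J1
bond 2 →Sf1
bond 3 →R1
bond 4 →I2

β1 →J1  (source Se1 imposes e)
β2 →Sf1  (source Sf1 imposes f)
β0 →I1  (0-jn J1 has e-setter on 1)
β3 →R1  (J1: bond 1 brought effort, rest push out)
β4 →I2  (0-jn J1 has e-setter on 1)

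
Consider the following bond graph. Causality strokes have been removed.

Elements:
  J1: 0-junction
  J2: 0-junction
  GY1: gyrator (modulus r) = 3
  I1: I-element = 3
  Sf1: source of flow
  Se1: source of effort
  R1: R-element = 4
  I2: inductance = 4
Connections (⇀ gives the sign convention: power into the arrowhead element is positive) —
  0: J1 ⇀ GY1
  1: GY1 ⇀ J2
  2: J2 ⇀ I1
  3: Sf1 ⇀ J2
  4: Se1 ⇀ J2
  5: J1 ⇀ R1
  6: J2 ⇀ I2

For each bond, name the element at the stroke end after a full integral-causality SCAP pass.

β0 |GY1
β1 |GY1
β2 |I1
β3 |Sf1
β4 |J2
β5 |J1
β6 |I2

#3 stroke at Sf1  (Sf1: flow source, stroke at near end)
#4 stroke at J2  (Se1 (Se) sets effort on bond)
#1 stroke at GY1  (0-jn J2 has e-setter on 4)
#2 stroke at I1  (common-e at J2 fixed by 4)
#6 stroke at I2  (J2 effort already set via bond 4)
#0 stroke at GY1  (through GY1, causality inverts; strokes same side of GY1)
#5 stroke at J1  (J1: last free bond brings effort in)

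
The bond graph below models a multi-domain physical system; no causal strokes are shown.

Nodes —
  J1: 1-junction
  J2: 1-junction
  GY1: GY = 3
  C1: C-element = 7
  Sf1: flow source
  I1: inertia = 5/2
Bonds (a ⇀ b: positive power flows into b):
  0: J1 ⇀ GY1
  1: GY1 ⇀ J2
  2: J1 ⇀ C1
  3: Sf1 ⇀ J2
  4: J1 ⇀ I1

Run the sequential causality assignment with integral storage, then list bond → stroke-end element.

#0 stroke→J1
#1 stroke→J2
#2 stroke→J1
#3 stroke→Sf1
#4 stroke→I1

β3 →Sf1  (Sf1 (Sf) sets flow on bond)
β1 →J2  (1-jn J2 has f-setter on 3)
β0 →J1  (GY GY1: same side as bond 1)
β2 →J1  (prefer integral on C1)
β4 →I1  (only one flow-in slot at J1)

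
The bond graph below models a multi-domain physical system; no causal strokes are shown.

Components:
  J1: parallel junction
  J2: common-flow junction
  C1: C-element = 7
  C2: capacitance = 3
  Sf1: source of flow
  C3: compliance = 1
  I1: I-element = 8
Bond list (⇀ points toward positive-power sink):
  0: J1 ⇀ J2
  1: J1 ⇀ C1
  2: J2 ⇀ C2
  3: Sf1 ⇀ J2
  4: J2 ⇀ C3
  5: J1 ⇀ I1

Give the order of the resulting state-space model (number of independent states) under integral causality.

b3 stroke→Sf1  (Sf1 fixes flow; stroke at Sf1)
b0 stroke→J2  (common-f at J2 fixed by 3)
b2 stroke→J2  (J2 flow already set via bond 3)
b4 stroke→J2  (1-jn J2 has f-setter on 3)
b1 stroke→J1  (C1: C, integral causality)
b5 stroke→I1  (common-e at J1 fixed by 1)

4  (C1, C2, C3, I1 all integral)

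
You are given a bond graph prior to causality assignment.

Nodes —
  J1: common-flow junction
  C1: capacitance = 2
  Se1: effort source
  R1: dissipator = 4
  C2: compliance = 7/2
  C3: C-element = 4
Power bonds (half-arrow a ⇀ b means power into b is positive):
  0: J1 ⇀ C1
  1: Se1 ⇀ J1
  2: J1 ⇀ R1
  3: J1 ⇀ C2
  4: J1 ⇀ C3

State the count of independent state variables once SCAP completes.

b1 stroke→J1  (Se1 fixes effort; stroke away)
b0 stroke→J1  (C1 outputs effort q/C1)
b3 stroke→J1  (C2 outputs effort q/C2)
b4 stroke→J1  (C3 integral (e out))
b2 stroke→R1  (closing 1-jn rule on J1)

3  (C1, C2, C3 all integral)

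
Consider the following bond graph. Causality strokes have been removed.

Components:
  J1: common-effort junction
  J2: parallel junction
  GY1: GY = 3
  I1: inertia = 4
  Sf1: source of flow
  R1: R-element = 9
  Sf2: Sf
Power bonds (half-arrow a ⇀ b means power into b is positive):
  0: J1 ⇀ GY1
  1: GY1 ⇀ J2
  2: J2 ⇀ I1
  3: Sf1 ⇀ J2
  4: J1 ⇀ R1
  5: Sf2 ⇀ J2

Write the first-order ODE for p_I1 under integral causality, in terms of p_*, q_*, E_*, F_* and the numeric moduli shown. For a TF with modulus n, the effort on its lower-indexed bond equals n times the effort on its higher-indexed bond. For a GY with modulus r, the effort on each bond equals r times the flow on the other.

β3 |Sf1  (Sf1 (Sf) sets flow on bond)
β5 |Sf2  (Sf2: flow source, stroke at near end)
β2 |I1  (I1: I, integral causality)
β1 |J2  (J2: last free bond brings effort in)
β0 |J1  (GY GY1: same side as bond 1)
β4 |R1  (J1: bond 0 brought effort, rest push out)

dp_I1/dt = F_Sf1 + F_Sf2 - p_I1/4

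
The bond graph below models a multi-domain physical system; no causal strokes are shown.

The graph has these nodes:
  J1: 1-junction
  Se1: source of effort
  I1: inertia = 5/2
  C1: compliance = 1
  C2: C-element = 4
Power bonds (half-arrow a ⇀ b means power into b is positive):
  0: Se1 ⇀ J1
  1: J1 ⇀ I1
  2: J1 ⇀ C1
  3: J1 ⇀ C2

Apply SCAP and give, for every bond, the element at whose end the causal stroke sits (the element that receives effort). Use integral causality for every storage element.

bond 0 stroke→J1  (Se1 fixes effort; stroke away)
bond 1 stroke→I1  (I1 outputs flow p/I1)
bond 2 stroke→J1  (1-jn J1 has f-setter on 1)
bond 3 stroke→J1  (1-jn J1 has f-setter on 1)

bond 0 stroke→J1
bond 1 stroke→I1
bond 2 stroke→J1
bond 3 stroke→J1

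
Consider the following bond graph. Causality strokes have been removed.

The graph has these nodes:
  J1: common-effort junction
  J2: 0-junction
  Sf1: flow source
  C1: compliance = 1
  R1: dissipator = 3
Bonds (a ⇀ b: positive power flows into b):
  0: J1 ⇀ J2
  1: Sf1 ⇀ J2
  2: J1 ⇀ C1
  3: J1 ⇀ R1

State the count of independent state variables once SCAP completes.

#1 |Sf1  (Sf1: flow source, stroke at near end)
#0 |J2  (J2 needs exactly one e-in)
#2 |J1  (prefer integral on C1)
#3 |R1  (J1: bond 2 brought effort, rest push out)

1  (C1 all integral)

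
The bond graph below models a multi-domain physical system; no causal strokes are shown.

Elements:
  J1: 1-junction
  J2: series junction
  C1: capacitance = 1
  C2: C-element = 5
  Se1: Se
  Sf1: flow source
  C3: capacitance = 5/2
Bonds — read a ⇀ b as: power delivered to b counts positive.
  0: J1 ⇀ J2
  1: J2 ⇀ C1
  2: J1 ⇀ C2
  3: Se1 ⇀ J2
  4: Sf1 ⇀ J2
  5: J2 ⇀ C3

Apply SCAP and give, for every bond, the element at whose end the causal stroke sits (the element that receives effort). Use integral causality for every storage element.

bond 0 stroke→J2
bond 1 stroke→J2
bond 2 stroke→J1
bond 3 stroke→J2
bond 4 stroke→Sf1
bond 5 stroke→J2

β3 stroke at J2  (source Se1 imposes e)
β4 stroke at Sf1  (Sf1: flow source, stroke at near end)
β0 stroke at J2  (common-f at J2 fixed by 4)
β1 stroke at J2  (common-f at J2 fixed by 4)
β5 stroke at J2  (common-f at J2 fixed by 4)
β2 stroke at J1  (J1 flow already set via bond 0)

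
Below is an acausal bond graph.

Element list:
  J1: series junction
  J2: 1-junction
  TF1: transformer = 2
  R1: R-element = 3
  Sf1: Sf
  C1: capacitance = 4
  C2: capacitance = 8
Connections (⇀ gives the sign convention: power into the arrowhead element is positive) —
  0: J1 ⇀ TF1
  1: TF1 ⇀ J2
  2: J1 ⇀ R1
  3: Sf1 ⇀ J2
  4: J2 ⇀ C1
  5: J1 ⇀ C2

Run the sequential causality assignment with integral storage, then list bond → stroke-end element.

bond 3 |Sf1  (Sf1 fixes flow; stroke at Sf1)
bond 1 |J2  (common-f at J2 fixed by 3)
bond 4 |J2  (J2 flow already set via bond 3)
bond 0 |TF1  (through TF1, causality passes straight; one stroke at TF1)
bond 2 |J1  (common-f at J1 fixed by 0)
bond 5 |J1  (J1: bond 0 brought flow, rest push out)

bond 0 stroke→TF1
bond 1 stroke→J2
bond 2 stroke→J1
bond 3 stroke→Sf1
bond 4 stroke→J2
bond 5 stroke→J1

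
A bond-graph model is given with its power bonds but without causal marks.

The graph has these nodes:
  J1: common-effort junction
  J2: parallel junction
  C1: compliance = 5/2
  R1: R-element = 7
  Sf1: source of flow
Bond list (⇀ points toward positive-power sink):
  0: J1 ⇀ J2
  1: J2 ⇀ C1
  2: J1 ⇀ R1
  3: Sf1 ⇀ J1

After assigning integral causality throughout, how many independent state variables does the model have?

b3 |Sf1  (Sf1: flow source, stroke at near end)
b1 |J2  (prefer integral on C1)
b0 |J1  (common-e at J2 fixed by 1)
b2 |R1  (J1: bond 0 brought effort, rest push out)

1  (C1 all integral)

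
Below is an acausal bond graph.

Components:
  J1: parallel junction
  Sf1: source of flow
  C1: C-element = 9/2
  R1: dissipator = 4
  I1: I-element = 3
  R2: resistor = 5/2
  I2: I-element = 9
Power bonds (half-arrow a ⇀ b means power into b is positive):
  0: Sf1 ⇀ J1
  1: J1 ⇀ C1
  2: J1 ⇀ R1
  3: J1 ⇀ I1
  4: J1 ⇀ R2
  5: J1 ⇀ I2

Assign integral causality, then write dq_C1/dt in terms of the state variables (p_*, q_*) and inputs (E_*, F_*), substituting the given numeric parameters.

b0 stroke at Sf1  (Sf1: flow source, stroke at near end)
b1 stroke at J1  (C1 integral (e out))
b2 stroke at R1  (J1 effort already set via bond 1)
b3 stroke at I1  (common-e at J1 fixed by 1)
b4 stroke at R2  (J1: bond 1 brought effort, rest push out)
b5 stroke at I2  (J1: bond 1 brought effort, rest push out)

dq_C1/dt = F_Sf1 - p_I1/3 - p_I2/9 - 13*q_C1/90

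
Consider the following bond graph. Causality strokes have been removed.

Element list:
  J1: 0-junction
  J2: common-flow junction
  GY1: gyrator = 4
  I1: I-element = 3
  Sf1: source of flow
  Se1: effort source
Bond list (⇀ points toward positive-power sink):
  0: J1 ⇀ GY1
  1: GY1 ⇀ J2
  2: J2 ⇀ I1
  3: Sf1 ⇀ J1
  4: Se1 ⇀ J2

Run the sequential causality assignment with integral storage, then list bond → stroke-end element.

#0 |J1
#1 |J2
#2 |I1
#3 |Sf1
#4 |J2

b3 |Sf1  (Sf1 fixes flow; stroke at Sf1)
b4 |J2  (Se1 fixes effort; stroke away)
b0 |J1  (only one effort-in slot at J1)
b1 |J2  (GY GY1: same side as bond 0)
b2 |I1  (J2: last free bond brings flow in)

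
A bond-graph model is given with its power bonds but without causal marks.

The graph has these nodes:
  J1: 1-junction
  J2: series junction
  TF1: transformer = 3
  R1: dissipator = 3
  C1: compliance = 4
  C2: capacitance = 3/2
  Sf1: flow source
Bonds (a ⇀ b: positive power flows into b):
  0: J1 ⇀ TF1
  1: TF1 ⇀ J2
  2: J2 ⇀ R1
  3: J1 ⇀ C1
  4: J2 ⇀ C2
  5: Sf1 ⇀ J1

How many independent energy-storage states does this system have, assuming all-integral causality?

bond 5 stroke at Sf1  (Sf1: flow source, stroke at near end)
bond 0 stroke at J1  (J1: bond 5 brought flow, rest push out)
bond 3 stroke at J1  (1-jn J1 has f-setter on 5)
bond 1 stroke at TF1  (TF1: transformer flips bond 0)
bond 2 stroke at J2  (common-f at J2 fixed by 1)
bond 4 stroke at J2  (J2 flow already set via bond 1)

2  (C1, C2 all integral)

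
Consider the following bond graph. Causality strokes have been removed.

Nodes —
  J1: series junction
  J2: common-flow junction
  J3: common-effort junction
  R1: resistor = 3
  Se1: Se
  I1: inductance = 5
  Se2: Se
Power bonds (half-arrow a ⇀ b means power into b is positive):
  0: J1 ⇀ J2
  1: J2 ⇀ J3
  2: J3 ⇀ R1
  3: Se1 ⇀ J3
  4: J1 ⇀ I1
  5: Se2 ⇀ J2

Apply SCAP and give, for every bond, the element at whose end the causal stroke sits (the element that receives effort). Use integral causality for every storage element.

#3 stroke at J3  (Se1: effort source, stroke at far end)
#5 stroke at J2  (Se2 (Se) sets effort on bond)
#1 stroke at J2  (common-e at J3 fixed by 3)
#2 stroke at R1  (J3: bond 3 brought effort, rest push out)
#0 stroke at J1  (closing 1-jn rule on J2)
#4 stroke at I1  (only one flow-in slot at J1)

β0 stroke→J1
β1 stroke→J2
β2 stroke→R1
β3 stroke→J3
β4 stroke→I1
β5 stroke→J2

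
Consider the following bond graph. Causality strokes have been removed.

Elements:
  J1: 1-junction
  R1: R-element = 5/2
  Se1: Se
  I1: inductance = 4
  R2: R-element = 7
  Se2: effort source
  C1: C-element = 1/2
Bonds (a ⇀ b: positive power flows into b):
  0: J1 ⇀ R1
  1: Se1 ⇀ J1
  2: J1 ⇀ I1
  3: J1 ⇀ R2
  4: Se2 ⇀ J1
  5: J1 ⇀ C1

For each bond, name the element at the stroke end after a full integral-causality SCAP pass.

β1 |J1  (Se1: effort source, stroke at far end)
β4 |J1  (Se2: effort source, stroke at far end)
β2 |I1  (I1 outputs flow p/I1)
β0 |J1  (J1 flow already set via bond 2)
β3 |J1  (J1: bond 2 brought flow, rest push out)
β5 |J1  (common-f at J1 fixed by 2)

b0 stroke at J1
b1 stroke at J1
b2 stroke at I1
b3 stroke at J1
b4 stroke at J1
b5 stroke at J1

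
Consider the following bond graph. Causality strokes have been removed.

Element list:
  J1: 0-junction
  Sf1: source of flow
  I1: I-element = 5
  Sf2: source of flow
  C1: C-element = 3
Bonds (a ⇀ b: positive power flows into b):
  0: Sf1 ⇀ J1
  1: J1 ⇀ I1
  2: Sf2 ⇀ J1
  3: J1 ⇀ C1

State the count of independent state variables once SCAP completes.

β0 |Sf1  (Sf1 fixes flow; stroke at Sf1)
β2 |Sf2  (source Sf2 imposes f)
β1 |I1  (I1: I, integral causality)
β3 |J1  (J1: last free bond brings effort in)

2  (C1, I1 all integral)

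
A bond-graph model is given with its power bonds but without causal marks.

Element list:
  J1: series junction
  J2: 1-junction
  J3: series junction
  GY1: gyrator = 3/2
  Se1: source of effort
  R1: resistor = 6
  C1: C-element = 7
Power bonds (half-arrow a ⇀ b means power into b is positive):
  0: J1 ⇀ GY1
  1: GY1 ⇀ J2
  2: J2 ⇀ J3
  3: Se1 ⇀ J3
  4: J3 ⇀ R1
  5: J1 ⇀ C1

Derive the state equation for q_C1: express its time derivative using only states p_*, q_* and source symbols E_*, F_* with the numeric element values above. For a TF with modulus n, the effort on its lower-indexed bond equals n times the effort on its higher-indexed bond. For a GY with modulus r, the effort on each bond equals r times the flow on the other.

b3 stroke at J3  (Se1 fixes effort; stroke away)
b5 stroke at J1  (prefer integral on C1)
b0 stroke at GY1  (J1: last free bond brings flow in)
b1 stroke at GY1  (through GY1, causality inverts; strokes same side of GY1)
b2 stroke at J2  (common-f at J2 fixed by 1)
b4 stroke at J3  (1-jn J3 has f-setter on 2)

dq_C1/dt = -2*E_Se1/3 - 8*q_C1/21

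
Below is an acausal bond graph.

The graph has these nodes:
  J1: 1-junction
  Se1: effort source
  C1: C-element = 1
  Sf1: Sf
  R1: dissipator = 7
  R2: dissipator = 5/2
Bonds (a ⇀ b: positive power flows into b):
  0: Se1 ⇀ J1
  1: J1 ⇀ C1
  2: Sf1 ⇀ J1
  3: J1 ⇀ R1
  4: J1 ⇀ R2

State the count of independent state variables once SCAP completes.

1  (C1 all integral)

b0 →J1  (Se1 fixes effort; stroke away)
b2 →Sf1  (Sf1: flow source, stroke at near end)
b1 →J1  (common-f at J1 fixed by 2)
b3 →J1  (common-f at J1 fixed by 2)
b4 →J1  (J1 flow already set via bond 2)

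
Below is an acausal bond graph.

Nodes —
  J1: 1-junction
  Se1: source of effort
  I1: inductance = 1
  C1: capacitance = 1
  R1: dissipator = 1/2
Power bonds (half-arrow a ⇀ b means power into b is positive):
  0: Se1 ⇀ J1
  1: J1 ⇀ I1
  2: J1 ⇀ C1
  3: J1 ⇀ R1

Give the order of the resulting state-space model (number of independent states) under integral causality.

2  (C1, I1 all integral)

b0 |J1  (Se1: effort source, stroke at far end)
b1 |I1  (I1 outputs flow p/I1)
b2 |J1  (common-f at J1 fixed by 1)
b3 |J1  (common-f at J1 fixed by 1)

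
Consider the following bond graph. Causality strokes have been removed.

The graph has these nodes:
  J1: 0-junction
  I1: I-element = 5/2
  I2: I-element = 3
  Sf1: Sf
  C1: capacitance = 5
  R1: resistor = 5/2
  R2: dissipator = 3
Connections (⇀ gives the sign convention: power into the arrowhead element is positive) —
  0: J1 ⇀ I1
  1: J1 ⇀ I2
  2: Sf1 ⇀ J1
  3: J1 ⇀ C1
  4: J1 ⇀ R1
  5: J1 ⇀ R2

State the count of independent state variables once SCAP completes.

3  (C1, I1, I2 all integral)

b2 stroke at Sf1  (Sf1 fixes flow; stroke at Sf1)
b0 stroke at I1  (I1 outputs flow p/I1)
b1 stroke at I2  (I2 integral (f out))
b3 stroke at J1  (C1 integral (e out))
b4 stroke at R1  (common-e at J1 fixed by 3)
b5 stroke at R2  (0-jn J1 has e-setter on 3)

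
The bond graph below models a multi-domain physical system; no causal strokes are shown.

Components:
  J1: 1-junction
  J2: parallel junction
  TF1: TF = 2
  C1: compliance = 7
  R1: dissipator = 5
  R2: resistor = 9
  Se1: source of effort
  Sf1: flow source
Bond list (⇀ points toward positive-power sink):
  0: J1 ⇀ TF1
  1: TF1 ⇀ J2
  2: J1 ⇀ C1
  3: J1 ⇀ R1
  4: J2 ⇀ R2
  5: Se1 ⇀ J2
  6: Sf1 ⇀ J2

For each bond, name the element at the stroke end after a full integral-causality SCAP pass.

#0 →J1
#1 →TF1
#2 →J1
#3 →R1
#4 →R2
#5 →J2
#6 →Sf1

bond 5 →J2  (source Se1 imposes e)
bond 6 →Sf1  (Sf1 (Sf) sets flow on bond)
bond 1 →TF1  (J2: bond 5 brought effort, rest push out)
bond 4 →R2  (0-jn J2 has e-setter on 5)
bond 0 →J1  (TF1: transformer flips bond 1)
bond 2 →J1  (C1 outputs effort q/C1)
bond 3 →R1  (closing 1-jn rule on J1)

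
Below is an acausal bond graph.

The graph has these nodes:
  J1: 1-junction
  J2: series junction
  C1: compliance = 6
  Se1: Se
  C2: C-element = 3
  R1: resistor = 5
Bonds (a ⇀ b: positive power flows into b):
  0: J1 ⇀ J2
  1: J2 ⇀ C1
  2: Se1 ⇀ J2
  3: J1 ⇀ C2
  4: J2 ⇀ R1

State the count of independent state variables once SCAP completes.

2  (C1, C2 all integral)

bond 2 stroke at J2  (Se1: effort source, stroke at far end)
bond 1 stroke at J2  (C1 outputs effort q/C1)
bond 3 stroke at J1  (C2: C, integral causality)
bond 0 stroke at J2  (J1 needs exactly one f-in)
bond 4 stroke at R1  (only one flow-in slot at J2)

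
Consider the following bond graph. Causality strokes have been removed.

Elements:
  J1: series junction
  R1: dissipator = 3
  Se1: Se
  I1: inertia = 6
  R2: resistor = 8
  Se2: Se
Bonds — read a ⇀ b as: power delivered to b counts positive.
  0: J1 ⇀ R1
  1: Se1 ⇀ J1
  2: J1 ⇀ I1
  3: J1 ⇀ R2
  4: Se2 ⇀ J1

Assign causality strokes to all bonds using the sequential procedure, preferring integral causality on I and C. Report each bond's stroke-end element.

bond 1 →J1  (Se1 fixes effort; stroke away)
bond 4 →J1  (Se2 fixes effort; stroke away)
bond 2 →I1  (I1: I, integral causality)
bond 0 →J1  (common-f at J1 fixed by 2)
bond 3 →J1  (J1 flow already set via bond 2)

β0 stroke→J1
β1 stroke→J1
β2 stroke→I1
β3 stroke→J1
β4 stroke→J1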